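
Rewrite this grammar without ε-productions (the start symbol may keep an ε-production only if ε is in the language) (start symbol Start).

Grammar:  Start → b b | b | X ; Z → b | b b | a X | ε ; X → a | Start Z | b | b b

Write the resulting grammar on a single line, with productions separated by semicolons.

The nullable symbols are {Z}.
ε ∉ L(G), so no ε-production is kept.
Add the nullable-subset variants: X → Start Z gives Start Z | Start.

Start → b b | b | X; Z → b | b b | a X; X → a | Start Z | Start | b | b b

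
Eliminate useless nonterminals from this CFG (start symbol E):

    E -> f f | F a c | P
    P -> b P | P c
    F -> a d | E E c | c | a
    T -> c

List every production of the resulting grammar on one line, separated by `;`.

E -> f f | F a c; F -> a d | E E c | c | a

Generating nonterminals: {E, F, T}.
Reachable from E after that: {E, F}.
Removed useless symbols: {P, T} and every production mentioning them.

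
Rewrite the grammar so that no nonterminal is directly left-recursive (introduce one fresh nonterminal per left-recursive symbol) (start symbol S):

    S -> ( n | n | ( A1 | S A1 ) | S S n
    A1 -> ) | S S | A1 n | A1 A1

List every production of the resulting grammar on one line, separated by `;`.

S -> ( n S' | n S' | ( A1 S'; A1 -> ) A1' | S S A1'; S' -> A1 ) S' | S n S' | ε; A1' -> n A1' | A1 A1' | ε

Directly left-recursive nonterminals: S, A1.
For S: α = {A1 ), S n}, β = {( n, n, ( A1}. Rewrite as S → β S' and S' → α S' | ε.
For A1: α = {n, A1}, β = {), S S}. Rewrite as A1 → β A1' and A1' → α A1' | ε.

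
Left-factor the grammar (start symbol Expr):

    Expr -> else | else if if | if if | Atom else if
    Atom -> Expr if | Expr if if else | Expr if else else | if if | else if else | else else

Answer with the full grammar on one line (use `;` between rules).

Expr -> if if | Atom else if | else Expr1; Atom -> if if | Expr if Atom1 | else Atom2; Expr1 -> ε | if if; Atom1 -> ε | if else | else else; Atom2 -> if else | else

Expr has alternatives sharing prefix 'else': factor to Expr → else Expr1 with Expr1 → ε | if if.
Atom has alternatives sharing prefix 'Expr if': factor to Atom → Expr if Atom1 with Atom1 → ε | if else | else else.
Atom has alternatives sharing prefix 'else': factor to Atom → else Atom2 with Atom2 → if else | else.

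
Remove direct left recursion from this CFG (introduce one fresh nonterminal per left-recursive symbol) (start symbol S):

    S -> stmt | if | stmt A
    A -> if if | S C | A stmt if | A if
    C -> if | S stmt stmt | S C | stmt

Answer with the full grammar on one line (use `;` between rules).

S -> stmt | if | stmt A; A -> if if A' | S C A'; C -> if | S stmt stmt | S C | stmt; A' -> stmt if A' | if A' | eps

Directly left-recursive nonterminal: A.
For A: α = {stmt if, if}, β = {if if, S C}. Rewrite as A → β A' and A' → α A' | ε.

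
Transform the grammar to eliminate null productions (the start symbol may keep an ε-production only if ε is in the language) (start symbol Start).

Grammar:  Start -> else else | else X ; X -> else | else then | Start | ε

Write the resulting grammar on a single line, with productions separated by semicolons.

Start -> else else | else X | else; X -> else | else then | Start

Nullable set = {X}.
ε ∉ L(G), so no ε-production is kept.
For each production, add variants omitting each subset of nullable occurrences: Start → else X gives else X | else.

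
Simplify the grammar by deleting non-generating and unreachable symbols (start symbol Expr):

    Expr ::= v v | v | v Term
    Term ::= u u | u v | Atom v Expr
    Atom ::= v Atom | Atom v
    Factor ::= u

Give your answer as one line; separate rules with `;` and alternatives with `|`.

Generating nonterminals: {Expr, Factor, Term}.
Reachable from Expr after that: {Expr, Term}.
Removed useless symbols: {Atom, Factor} and every production mentioning them.

Expr ::= v v | v | v Term; Term ::= u u | u v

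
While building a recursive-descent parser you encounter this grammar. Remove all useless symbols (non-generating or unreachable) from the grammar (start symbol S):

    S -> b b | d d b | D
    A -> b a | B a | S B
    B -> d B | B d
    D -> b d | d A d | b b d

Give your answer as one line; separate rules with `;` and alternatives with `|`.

Generating nonterminals: {A, D, S}.
Reachable from S after that: {A, D, S}.
Removed useless symbols: {B} and every production mentioning them.

S -> b b | d d b | D; A -> b a; D -> b d | d A d | b b d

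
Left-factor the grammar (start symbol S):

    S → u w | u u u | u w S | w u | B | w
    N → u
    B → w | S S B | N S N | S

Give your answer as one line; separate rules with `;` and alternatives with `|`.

S has alternatives sharing prefix 'u': factor to S → u S' with S' → w | u u | w S.
S has alternatives sharing prefix 'w': factor to S → w S'' with S'' → u | ε.
B has alternatives sharing prefix 'S': factor to B → S B' with B' → S B | ε.
S' has alternatives sharing prefix 'w': factor to S' → w S''' with S''' → ε | S.

S → B | u S' | w S''; N → u; B → w | N S N | S B'; S' → u u | w S'''; S'' → u | ε; B' → S B | ε; S''' → ε | S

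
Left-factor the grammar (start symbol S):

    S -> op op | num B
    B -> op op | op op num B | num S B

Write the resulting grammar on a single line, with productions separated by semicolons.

S -> op op | num B; B -> num S B | op op B'; B' -> ε | num B

B has alternatives sharing prefix 'op op': factor to B → op op B' with B' → ε | num B.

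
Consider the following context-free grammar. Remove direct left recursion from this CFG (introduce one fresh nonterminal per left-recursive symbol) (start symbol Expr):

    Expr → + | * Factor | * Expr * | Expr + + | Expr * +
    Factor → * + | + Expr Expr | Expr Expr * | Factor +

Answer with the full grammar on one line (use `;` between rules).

Expr → + Expr1 | * Factor Expr1 | * Expr * Expr1; Factor → * + Factor1 | + Expr Expr Factor1 | Expr Expr * Factor1; Expr1 → + + Expr1 | * + Expr1 | ε; Factor1 → + Factor1 | ε

Expr, Factor are directly left-recursive.
For Expr: α = {+ +, * +}, β = {+, * Factor, * Expr *}. Rewrite as Expr → β Expr1 and Expr1 → α Expr1 | ε.
For Factor: α = {+}, β = {* +, + Expr Expr, Expr Expr *}. Rewrite as Factor → β Factor1 and Factor1 → α Factor1 | ε.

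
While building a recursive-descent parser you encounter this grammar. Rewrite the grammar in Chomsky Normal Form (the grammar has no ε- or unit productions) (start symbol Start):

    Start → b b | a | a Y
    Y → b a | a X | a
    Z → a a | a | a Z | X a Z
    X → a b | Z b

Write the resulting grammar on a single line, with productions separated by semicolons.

Start → X1 X1 | a | X2 Y; Y → X1 X2 | X2 X | a; Z → X2 X2 | a | X2 Z | X Y1; X → X2 X1 | Z X1; X1 → b; X2 → a; Y1 → X2 Z

Introduce a nonterminal for each terminal appearing in a rule of length ≥ 2: X1 → b, X2 → a.
Binarize each right-hand side of length ≥ 3 by chaining fresh nonterminals (Y1, Y2, …): affected rules were Z → X X2 Z.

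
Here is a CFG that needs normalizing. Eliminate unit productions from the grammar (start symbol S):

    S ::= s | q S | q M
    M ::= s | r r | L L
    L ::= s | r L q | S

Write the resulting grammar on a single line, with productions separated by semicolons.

S ::= s | q S | q M; M ::= s | r r | L L; L ::= s | r L q | q S | q M

Unit pairs: L ⇒* {S}.
Replace each nonterminal's rules with the union of the non-unit rules of every nonterminal it unit-derives.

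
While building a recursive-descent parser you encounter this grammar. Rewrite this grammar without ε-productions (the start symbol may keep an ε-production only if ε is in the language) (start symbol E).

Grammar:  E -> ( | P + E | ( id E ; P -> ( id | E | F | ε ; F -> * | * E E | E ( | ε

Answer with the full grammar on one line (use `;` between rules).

E -> ( | P + E | + E | ( id E; P -> ( id | E | F; F -> * | * E E | E (

The nullable symbols are {F, P}.
ε ∉ L(G), so no ε-production is kept.
For each production, add variants omitting each subset of nullable occurrences: E → P + E gives P + E | + E.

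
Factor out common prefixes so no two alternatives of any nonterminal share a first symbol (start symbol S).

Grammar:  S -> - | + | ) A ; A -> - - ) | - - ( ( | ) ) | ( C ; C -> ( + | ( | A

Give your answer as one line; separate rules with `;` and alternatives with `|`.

A has alternatives sharing prefix '- -': factor to A → - - A' with A' → ) | ( (.
C has alternatives sharing prefix '(': factor to C → ( C' with C' → + | ε.

S -> - | + | ) A; A -> ) ) | ( C | - - A'; C -> A | ( C'; A' -> ) | ( (; C' -> + | ε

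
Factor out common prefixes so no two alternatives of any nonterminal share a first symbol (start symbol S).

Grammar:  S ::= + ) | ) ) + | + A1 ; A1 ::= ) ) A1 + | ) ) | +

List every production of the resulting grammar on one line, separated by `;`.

S ::= ) ) + | + S'; A1 ::= + | ) ) A1'; S' ::= ) | A1; A1' ::= A1 + | ε

S has alternatives sharing prefix '+': factor to S → + S' with S' → ) | A1.
A1 has alternatives sharing prefix ') )': factor to A1 → ) ) A1' with A1' → A1 + | ε.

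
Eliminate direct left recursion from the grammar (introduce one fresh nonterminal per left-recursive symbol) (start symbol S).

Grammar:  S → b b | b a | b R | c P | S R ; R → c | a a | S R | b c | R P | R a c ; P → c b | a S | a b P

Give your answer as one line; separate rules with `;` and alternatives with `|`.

S → b b S' | b a S' | b R S' | c P S'; R → c R' | a a R' | S R R' | b c R'; P → c b | a S | a b P; S' → R S' | ε; R' → P R' | a c R' | ε

S, R are directly left-recursive.
For S: α = {R}, β = {b b, b a, b R, c P}. Rewrite as S → β S' and S' → α S' | ε.
For R: α = {P, a c}, β = {c, a a, S R, b c}. Rewrite as R → β R' and R' → α R' | ε.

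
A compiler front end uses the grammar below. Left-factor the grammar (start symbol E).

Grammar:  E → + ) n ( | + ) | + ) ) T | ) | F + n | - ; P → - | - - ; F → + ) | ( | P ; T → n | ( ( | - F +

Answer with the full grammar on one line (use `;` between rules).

E → ) | F + n | - | + ) E'; P → - P'; F → + ) | ( | P; T → n | ( ( | - F +; E' → n ( | epsilon | ) T; P' → epsilon | -

E has alternatives sharing prefix '+ )': factor to E → + ) E' with E' → n ( | ε | ) T.
P has alternatives sharing prefix '-': factor to P → - P' with P' → ε | -.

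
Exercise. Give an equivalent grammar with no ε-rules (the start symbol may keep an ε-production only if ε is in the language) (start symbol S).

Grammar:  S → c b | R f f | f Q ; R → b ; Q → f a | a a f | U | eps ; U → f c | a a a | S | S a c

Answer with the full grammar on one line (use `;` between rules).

Nullable nonterminals: {Q}.
ε ∉ L(G), so no ε-production is kept.
For each production, add variants omitting each subset of nullable occurrences: S → f Q gives f Q | f.

S → c b | R f f | f Q | f; R → b; Q → f a | a a f | U; U → f c | a a a | S | S a c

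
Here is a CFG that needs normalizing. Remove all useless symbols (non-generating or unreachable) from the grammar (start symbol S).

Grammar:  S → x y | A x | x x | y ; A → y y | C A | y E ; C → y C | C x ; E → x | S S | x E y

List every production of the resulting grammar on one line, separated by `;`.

Generating nonterminals: {A, E, S}.
Reachable from S after that: {A, E, S}.
Removed useless symbols: {C} and every production mentioning them.

S → x y | A x | x x | y; A → y y | y E; E → x | S S | x E y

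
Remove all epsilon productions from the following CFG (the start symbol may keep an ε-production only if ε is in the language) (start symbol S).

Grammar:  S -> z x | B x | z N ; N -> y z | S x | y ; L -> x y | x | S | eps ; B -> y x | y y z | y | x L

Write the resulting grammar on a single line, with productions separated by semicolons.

S -> z x | B x | z N; N -> y z | S x | y; L -> x y | x | S; B -> y x | y y z | y | x L | x

The nullable symbols are {L}.
ε ∉ L(G), so no ε-production is kept.
Add the nullable-subset variants: B → x L gives x L | x.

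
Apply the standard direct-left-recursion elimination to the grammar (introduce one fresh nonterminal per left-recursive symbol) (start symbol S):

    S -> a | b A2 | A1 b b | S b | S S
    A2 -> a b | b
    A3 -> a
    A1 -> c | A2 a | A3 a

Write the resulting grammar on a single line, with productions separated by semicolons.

S -> a S' | b A2 S' | A1 b b S'; A2 -> a b | b; A3 -> a; A1 -> c | A2 a | A3 a; S' -> b S' | S S' | ε

Left recursion appears on S.
For S: α = {b, S}, β = {a, b A2, A1 b b}. Rewrite as S → β S' and S' → α S' | ε.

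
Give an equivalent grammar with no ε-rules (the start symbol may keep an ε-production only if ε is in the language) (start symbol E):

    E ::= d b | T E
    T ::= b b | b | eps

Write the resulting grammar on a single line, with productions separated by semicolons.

The nullable symbols are {T}.
ε ∉ L(G), so no ε-production is kept.

E ::= d b | T E; T ::= b b | b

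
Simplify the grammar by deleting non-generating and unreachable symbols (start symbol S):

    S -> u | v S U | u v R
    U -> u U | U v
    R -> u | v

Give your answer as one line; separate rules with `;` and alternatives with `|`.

Generating nonterminals: {R, S}.
Reachable from S after that: {R, S}.
Removed useless symbols: {U} and every production mentioning them.

S -> u | u v R; R -> u | v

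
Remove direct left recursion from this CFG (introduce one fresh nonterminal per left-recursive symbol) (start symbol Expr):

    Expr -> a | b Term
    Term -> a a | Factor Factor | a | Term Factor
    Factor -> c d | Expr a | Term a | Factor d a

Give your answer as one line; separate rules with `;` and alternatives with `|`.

Expr -> a | b Term; Term -> a a Term1 | Factor Factor Term1 | a Term1; Factor -> c d Factor1 | Expr a Factor1 | Term a Factor1; Term1 -> Factor Term1 | ε; Factor1 -> d a Factor1 | ε

Term, Factor are directly left-recursive.
For Term: α = {Factor}, β = {a a, Factor Factor, a}. Rewrite as Term → β Term1 and Term1 → α Term1 | ε.
For Factor: α = {d a}, β = {c d, Expr a, Term a}. Rewrite as Factor → β Factor1 and Factor1 → α Factor1 | ε.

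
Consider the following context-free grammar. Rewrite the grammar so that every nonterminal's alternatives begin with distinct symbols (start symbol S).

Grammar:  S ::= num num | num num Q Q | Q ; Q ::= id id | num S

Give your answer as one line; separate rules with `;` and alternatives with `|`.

S has alternatives sharing prefix 'num num': factor to S → num num S' with S' → ε | Q Q.

S ::= Q | num num S'; Q ::= id id | num S; S' ::= ε | Q Q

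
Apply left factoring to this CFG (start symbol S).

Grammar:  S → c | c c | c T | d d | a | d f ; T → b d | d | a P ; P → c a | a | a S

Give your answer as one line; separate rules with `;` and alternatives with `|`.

S → a | c S' | d S''; T → b d | d | a P; P → c a | a P'; S' → ε | c | T; S'' → d | f; P' → ε | S

S has alternatives sharing prefix 'c': factor to S → c S' with S' → ε | c | T.
S has alternatives sharing prefix 'd': factor to S → d S'' with S'' → d | f.
P has alternatives sharing prefix 'a': factor to P → a P' with P' → ε | S.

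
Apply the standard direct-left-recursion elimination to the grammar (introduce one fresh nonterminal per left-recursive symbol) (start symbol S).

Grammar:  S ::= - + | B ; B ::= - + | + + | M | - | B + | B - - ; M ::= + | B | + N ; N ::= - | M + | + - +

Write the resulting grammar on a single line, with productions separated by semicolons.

Left recursion appears on B.
For B: α = {+, - -}, β = {- +, + +, M, -}. Rewrite as B → β B' and B' → α B' | ε.

S ::= - + | B; B ::= - + B' | + + B' | M B' | - B'; M ::= + | B | + N; N ::= - | M + | + - +; B' ::= + B' | - - B' | ε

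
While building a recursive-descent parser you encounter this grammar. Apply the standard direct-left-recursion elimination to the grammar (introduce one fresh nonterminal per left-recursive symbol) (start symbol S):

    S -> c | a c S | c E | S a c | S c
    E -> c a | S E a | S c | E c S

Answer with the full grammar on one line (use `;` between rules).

Directly left-recursive nonterminals: S, E.
For S: α = {a c, c}, β = {c, a c S, c E}. Rewrite as S → β S' and S' → α S' | ε.
For E: α = {c S}, β = {c a, S E a, S c}. Rewrite as E → β E' and E' → α E' | ε.

S -> c S' | a c S S' | c E S'; E -> c a E' | S E a E' | S c E'; S' -> a c S' | c S' | ε; E' -> c S E' | ε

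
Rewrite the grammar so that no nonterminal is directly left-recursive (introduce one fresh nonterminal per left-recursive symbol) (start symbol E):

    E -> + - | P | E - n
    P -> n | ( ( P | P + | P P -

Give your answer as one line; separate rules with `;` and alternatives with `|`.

Left recursion appears on E, P.
For E: α = {- n}, β = {+ -, P}. Rewrite as E → β E' and E' → α E' | ε.
For P: α = {+, P -}, β = {n, ( ( P}. Rewrite as P → β P' and P' → α P' | ε.

E -> + - E' | P E'; P -> n P' | ( ( P P'; E' -> - n E' | eps; P' -> + P' | P - P' | eps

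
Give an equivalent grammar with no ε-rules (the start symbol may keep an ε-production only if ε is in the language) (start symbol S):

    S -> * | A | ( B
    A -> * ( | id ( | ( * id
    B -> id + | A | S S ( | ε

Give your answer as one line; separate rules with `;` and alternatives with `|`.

S -> * | A | ( B | (; A -> * ( | id ( | ( * id; B -> id + | A | S S (

The nullable symbols are {B}.
ε ∉ L(G), so no ε-production is kept.
For each production, add variants omitting each subset of nullable occurrences: S → ( B gives ( B | (.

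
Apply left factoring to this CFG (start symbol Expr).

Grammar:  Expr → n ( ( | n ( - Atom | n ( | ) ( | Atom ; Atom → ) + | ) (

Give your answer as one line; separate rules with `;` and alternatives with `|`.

Expr has alternatives sharing prefix 'n (': factor to Expr → n ( Expr1 with Expr1 → ( | - Atom | ε.
Atom has alternatives sharing prefix ')': factor to Atom → ) Atom1 with Atom1 → + | (.

Expr → ) ( | Atom | n ( Expr1; Atom → ) Atom1; Expr1 → ( | - Atom | ε; Atom1 → + | (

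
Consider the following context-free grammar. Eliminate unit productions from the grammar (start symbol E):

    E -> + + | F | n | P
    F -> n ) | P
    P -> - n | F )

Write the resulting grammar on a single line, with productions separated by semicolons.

E -> + + | n | n ) | - n | F ); F -> n ) | - n | F ); P -> - n | F )

Unit pairs: E ⇒* {F, P}; F ⇒* {P}.
Replace each nonterminal's rules with the union of the non-unit rules of every nonterminal it unit-derives.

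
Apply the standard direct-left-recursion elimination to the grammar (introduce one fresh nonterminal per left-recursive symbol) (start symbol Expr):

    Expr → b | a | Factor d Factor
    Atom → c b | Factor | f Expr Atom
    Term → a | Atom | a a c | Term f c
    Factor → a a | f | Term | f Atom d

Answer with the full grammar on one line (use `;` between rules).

Expr → b | a | Factor d Factor; Atom → c b | Factor | f Expr Atom; Term → a Term1 | Atom Term1 | a a c Term1; Factor → a a | f | Term | f Atom d; Term1 → f c Term1 | ε

Left recursion appears on Term.
For Term: α = {f c}, β = {a, Atom, a a c}. Rewrite as Term → β Term1 and Term1 → α Term1 | ε.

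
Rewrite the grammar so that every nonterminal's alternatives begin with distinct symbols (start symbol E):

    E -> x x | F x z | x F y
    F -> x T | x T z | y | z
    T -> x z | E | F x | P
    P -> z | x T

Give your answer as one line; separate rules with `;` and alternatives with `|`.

E has alternatives sharing prefix 'x': factor to E → x E' with E' → x | F y.
F has alternatives sharing prefix 'x T': factor to F → x T F' with F' → ε | z.

E -> F x z | x E'; F -> y | z | x T F'; T -> x z | E | F x | P; P -> z | x T; E' -> x | F y; F' -> ε | z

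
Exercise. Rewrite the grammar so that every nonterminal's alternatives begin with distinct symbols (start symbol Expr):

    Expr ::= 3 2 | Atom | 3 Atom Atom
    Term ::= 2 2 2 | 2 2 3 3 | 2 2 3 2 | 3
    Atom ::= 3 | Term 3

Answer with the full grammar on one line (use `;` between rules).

Expr has alternatives sharing prefix '3': factor to Expr → 3 Expr1 with Expr1 → 2 | Atom Atom.
Term has alternatives sharing prefix '2 2': factor to Term → 2 2 Term1 with Term1 → 2 | 3 3 | 3 2.
Term1 has alternatives sharing prefix '3': factor to Term1 → 3 Term11 with Term11 → 3 | 2.

Expr ::= Atom | 3 Expr1; Term ::= 3 | 2 2 Term1; Atom ::= 3 | Term 3; Expr1 ::= 2 | Atom Atom; Term1 ::= 2 | 3 Term11; Term11 ::= 3 | 2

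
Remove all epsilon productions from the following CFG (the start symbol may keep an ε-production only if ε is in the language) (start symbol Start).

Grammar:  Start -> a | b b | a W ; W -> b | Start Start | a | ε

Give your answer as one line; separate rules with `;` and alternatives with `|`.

Start -> a | b b | a W; W -> b | Start Start | a

Nullable set = {W}.
ε ∉ L(G), so no ε-production is kept.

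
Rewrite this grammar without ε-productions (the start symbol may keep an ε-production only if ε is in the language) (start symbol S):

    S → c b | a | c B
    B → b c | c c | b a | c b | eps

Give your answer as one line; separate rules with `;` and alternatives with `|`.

Nullable set = {B}.
ε ∉ L(G), so no ε-production is kept.
Add the nullable-subset variants: S → c B gives c B | c.

S → c b | a | c B | c; B → b c | c c | b a | c b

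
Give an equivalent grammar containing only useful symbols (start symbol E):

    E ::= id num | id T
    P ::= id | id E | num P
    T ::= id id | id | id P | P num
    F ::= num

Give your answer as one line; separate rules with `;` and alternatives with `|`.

Generating nonterminals: {E, F, P, T}.
Reachable from E after that: {E, P, T}.
Removed useless symbols: {F} and every production mentioning them.

E ::= id num | id T; P ::= id | id E | num P; T ::= id id | id | id P | P num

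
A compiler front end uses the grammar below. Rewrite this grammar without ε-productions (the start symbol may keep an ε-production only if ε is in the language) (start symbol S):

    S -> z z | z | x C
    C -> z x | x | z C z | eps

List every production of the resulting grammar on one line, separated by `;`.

S -> z z | z | x C | x; C -> z x | x | z C z | z z

Nullable set = {C}.
ε ∉ L(G), so no ε-production is kept.
Expand every rule over subsets of its nullable positions: S → x C gives x C | x. C → z C z gives z C z | z z.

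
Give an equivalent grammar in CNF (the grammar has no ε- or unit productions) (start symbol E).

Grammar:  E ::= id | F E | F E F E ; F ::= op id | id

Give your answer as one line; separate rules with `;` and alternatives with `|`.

E ::= id | F E | F Y1; F ::= X1 X2 | id; X1 ::= op; X2 ::= id; Y1 ::= E Y2; Y2 ::= F E

Introduce a nonterminal for each terminal appearing in a rule of length ≥ 2: X1 → op, X2 → id.
Binarize each right-hand side of length ≥ 3 by chaining fresh nonterminals (Y1, Y2, …): affected rules were E → F E F E.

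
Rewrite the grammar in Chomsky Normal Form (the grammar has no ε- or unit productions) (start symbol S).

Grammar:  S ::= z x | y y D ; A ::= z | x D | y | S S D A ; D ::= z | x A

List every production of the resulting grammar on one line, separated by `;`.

S ::= X1 X2 | X3 Y1; A ::= z | X2 D | y | S Y2; D ::= z | X2 A; X1 ::= z; X2 ::= x; X3 ::= y; Y1 ::= X3 D; Y2 ::= S Y3; Y3 ::= D A

Introduce a nonterminal for each terminal appearing in a rule of length ≥ 2: X1 → z, X2 → x, X3 → y.
Binarize each right-hand side of length ≥ 3 by chaining fresh nonterminals (Y1, Y2, …): affected rules were S → X3 X3 D; A → S S D A.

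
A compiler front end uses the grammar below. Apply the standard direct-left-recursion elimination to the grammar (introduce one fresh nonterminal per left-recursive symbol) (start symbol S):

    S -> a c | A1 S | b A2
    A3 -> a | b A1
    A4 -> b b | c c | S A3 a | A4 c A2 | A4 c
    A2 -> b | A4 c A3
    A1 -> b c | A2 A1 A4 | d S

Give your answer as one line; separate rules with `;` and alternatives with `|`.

S -> a c | A1 S | b A2; A3 -> a | b A1; A4 -> b b A4' | c c A4' | S A3 a A4'; A2 -> b | A4 c A3; A1 -> b c | A2 A1 A4 | d S; A4' -> c A2 A4' | c A4' | ε

Directly left-recursive nonterminal: A4.
For A4: α = {c A2, c}, β = {b b, c c, S A3 a}. Rewrite as A4 → β A4' and A4' → α A4' | ε.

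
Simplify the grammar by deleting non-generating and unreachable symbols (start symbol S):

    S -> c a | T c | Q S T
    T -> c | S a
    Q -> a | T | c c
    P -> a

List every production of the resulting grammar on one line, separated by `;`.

Generating nonterminals: {P, Q, S, T}.
Reachable from S after that: {Q, S, T}.
Removed useless symbols: {P} and every production mentioning them.

S -> c a | T c | Q S T; T -> c | S a; Q -> a | T | c c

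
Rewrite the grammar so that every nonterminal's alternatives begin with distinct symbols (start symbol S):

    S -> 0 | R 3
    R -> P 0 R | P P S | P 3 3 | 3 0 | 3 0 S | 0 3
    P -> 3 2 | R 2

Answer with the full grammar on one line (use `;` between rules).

R has alternatives sharing prefix 'P': factor to R → P R' with R' → 0 R | P S | 3 3.
R has alternatives sharing prefix '3 0': factor to R → 3 0 R'' with R'' → ε | S.

S -> 0 | R 3; R -> 0 3 | P R' | 3 0 R''; P -> 3 2 | R 2; R' -> 0 R | P S | 3 3; R'' -> ε | S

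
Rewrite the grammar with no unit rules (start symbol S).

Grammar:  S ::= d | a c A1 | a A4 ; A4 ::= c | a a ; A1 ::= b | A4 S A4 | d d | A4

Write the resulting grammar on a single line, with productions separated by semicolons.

Unit pairs: A1 ⇒* {A4}.
For each unit pair (A, B), copy every non-unit production of B to A, then drop all unit productions.

S ::= d | a c A1 | a A4; A4 ::= c | a a; A1 ::= c | a a | b | A4 S A4 | d d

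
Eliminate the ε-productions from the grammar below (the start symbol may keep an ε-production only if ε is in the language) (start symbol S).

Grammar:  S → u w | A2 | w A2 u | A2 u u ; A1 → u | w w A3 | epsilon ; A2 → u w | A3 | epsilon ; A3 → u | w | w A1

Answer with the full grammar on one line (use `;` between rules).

The nullable symbols are {A1, A2, S}.
ε ∈ L(G) since S is nullable, so keep S → ε.
Add the nullable-subset variants: S → w A2 u gives w A2 u | w u. S → A2 u u gives A2 u u | u u.

S → u w | A2 | w A2 u | w u | A2 u u | u u | epsilon; A1 → u | w w A3; A2 → u w | A3; A3 → u | w | w A1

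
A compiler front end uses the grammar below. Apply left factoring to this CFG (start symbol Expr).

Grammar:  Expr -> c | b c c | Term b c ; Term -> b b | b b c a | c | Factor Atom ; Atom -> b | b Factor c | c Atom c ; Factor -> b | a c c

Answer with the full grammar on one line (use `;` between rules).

Expr -> c | b c c | Term b c; Term -> c | Factor Atom | b b Term1; Atom -> c Atom c | b Atom1; Factor -> b | a c c; Term1 -> ε | c a; Atom1 -> ε | Factor c

Term has alternatives sharing prefix 'b b': factor to Term → b b Term1 with Term1 → ε | c a.
Atom has alternatives sharing prefix 'b': factor to Atom → b Atom1 with Atom1 → ε | Factor c.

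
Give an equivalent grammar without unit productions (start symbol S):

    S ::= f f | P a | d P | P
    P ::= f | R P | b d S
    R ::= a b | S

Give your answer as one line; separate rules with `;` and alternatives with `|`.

S ::= f f | P a | d P | f | R P | b d S; P ::= f | R P | b d S; R ::= f f | P a | d P | f | R P | b d S | a b

Unit pairs: R ⇒* {P, S}; S ⇒* {P}.
For each unit pair (A, B), copy every non-unit production of B to A, then drop all unit productions.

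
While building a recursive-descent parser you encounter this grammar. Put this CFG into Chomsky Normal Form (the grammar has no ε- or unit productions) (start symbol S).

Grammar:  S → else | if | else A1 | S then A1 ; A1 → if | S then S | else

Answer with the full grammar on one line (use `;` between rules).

Introduce a nonterminal for each terminal appearing in a rule of length ≥ 2: X1 → else, X2 → then.
Binarize each right-hand side of length ≥ 3 by chaining fresh nonterminals (Y1, Y2, …): affected rules were S → S X2 A1; A1 → S X2 S.

S → else | if | X1 A1 | S Y1; A1 → if | S Y2 | else; X1 → else; X2 → then; Y1 → X2 A1; Y2 → X2 S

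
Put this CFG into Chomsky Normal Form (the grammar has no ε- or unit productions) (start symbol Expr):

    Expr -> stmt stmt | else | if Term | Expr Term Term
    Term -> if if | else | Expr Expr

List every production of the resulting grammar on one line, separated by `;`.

Expr -> X1 X1 | else | X2 Term | Expr Y1; Term -> X2 X2 | else | Expr Expr; X1 -> stmt; X2 -> if; Y1 -> Term Term

Introduce a nonterminal for each terminal appearing in a rule of length ≥ 2: X1 → stmt, X2 → if.
Binarize each right-hand side of length ≥ 3 by chaining fresh nonterminals (Y1, Y2, …): affected rules were Expr → Expr Term Term.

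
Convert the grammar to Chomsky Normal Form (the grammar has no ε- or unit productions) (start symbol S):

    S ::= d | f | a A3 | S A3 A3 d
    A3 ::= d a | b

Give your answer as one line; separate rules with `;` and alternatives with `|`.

Introduce a nonterminal for each terminal appearing in a rule of length ≥ 2: X1 → a, X2 → d.
Binarize each right-hand side of length ≥ 3 by chaining fresh nonterminals (Y1, Y2, …): affected rules were S → S A3 A3 X2.

S ::= d | f | X1 A3 | S Y1; A3 ::= X2 X1 | b; X1 ::= a; X2 ::= d; Y1 ::= A3 Y2; Y2 ::= A3 X2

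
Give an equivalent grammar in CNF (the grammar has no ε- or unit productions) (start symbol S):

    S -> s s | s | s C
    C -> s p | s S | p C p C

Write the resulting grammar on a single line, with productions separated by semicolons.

S -> X1 X1 | s | X1 C; C -> X1 X2 | X1 S | X2 Y1; X1 -> s; X2 -> p; Y1 -> C Y2; Y2 -> X2 C

Introduce a nonterminal for each terminal appearing in a rule of length ≥ 2: X1 → s, X2 → p.
Binarize each right-hand side of length ≥ 3 by chaining fresh nonterminals (Y1, Y2, …): affected rules were C → X2 C X2 C.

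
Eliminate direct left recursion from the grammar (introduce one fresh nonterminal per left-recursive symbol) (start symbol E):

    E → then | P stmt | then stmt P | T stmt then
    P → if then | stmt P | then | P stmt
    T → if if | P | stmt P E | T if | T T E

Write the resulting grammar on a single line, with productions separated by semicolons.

Left recursion appears on P, T.
For P: α = {stmt}, β = {if then, stmt P, then}. Rewrite as P → β P' and P' → α P' | ε.
For T: α = {if, T E}, β = {if if, P, stmt P E}. Rewrite as T → β T' and T' → α T' | ε.

E → then | P stmt | then stmt P | T stmt then; P → if then P' | stmt P P' | then P'; T → if if T' | P T' | stmt P E T'; P' → stmt P' | ε; T' → if T' | T E T' | ε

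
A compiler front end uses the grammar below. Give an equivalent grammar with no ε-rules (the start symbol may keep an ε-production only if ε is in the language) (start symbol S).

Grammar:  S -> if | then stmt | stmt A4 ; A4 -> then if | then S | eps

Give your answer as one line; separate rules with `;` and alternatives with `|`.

S -> if | then stmt | stmt A4 | stmt; A4 -> then if | then S

Nullable set = {A4}.
ε ∉ L(G), so no ε-production is kept.
Expand every rule over subsets of its nullable positions: S → stmt A4 gives stmt A4 | stmt.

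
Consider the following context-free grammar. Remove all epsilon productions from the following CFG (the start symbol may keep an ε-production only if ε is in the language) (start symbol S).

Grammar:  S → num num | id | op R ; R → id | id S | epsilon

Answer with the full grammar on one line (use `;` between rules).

Nullable set = {R}.
ε ∉ L(G), so no ε-production is kept.
Add the nullable-subset variants: S → op R gives op R | op.

S → num num | id | op R | op; R → id | id S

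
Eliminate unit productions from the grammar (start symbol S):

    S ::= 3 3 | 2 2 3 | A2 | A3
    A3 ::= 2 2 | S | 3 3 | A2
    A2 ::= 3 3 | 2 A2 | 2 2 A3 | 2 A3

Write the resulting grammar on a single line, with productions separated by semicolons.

Unit pairs: A3 ⇒* {A2, S}; S ⇒* {A2, A3}.
For every A with A ⇒* B via unit rules, add B's non-unit alternatives to A; then delete every rule of the form X → Y.

S ::= 3 3 | 2 A2 | 2 2 A3 | 2 A3 | 2 2 3 | 2 2; A3 ::= 3 3 | 2 A2 | 2 2 A3 | 2 A3 | 2 2 3 | 2 2; A2 ::= 3 3 | 2 A2 | 2 2 A3 | 2 A3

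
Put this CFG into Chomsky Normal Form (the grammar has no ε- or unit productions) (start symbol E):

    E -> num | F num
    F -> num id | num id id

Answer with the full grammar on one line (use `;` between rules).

E -> num | F X1; F -> X1 X2 | X1 Y1; X1 -> num; X2 -> id; Y1 -> X2 X2

Introduce a nonterminal for each terminal appearing in a rule of length ≥ 2: X1 → num, X2 → id.
Binarize each right-hand side of length ≥ 3 by chaining fresh nonterminals (Y1, Y2, …): affected rules were F → X1 X2 X2.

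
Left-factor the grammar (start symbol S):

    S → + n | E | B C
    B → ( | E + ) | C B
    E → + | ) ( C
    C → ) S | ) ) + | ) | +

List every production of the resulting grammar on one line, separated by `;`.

S → + n | E | B C; B → ( | E + ) | C B; E → + | ) ( C; C → + | ) C'; C' → S | ) + | ε

C has alternatives sharing prefix ')': factor to C → ) C' with C' → S | ) + | ε.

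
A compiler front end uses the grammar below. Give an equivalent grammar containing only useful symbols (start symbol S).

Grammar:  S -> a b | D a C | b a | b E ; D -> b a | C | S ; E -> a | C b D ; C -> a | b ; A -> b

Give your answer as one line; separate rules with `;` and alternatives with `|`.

Generating nonterminals: {A, C, D, E, S}.
Reachable from S after that: {C, D, E, S}.
Removed useless symbols: {A} and every production mentioning them.

S -> a b | D a C | b a | b E; D -> b a | C | S; E -> a | C b D; C -> a | b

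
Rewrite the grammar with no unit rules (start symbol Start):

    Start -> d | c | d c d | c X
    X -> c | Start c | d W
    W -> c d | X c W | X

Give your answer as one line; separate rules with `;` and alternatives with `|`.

Unit pairs: W ⇒* {X}.
For each unit pair (A, B), copy every non-unit production of B to A, then drop all unit productions.

Start -> d | c | d c d | c X; X -> c | Start c | d W; W -> c | Start c | d W | c d | X c W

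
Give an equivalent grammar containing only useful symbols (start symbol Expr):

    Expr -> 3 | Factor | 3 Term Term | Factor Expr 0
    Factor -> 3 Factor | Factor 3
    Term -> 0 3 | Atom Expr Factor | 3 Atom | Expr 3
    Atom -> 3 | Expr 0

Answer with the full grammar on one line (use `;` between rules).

Expr -> 3 | 3 Term Term; Term -> 0 3 | 3 Atom | Expr 3; Atom -> 3 | Expr 0

Generating nonterminals: {Atom, Expr, Term}.
Reachable from Expr after that: {Atom, Expr, Term}.
Removed useless symbols: {Factor} and every production mentioning them.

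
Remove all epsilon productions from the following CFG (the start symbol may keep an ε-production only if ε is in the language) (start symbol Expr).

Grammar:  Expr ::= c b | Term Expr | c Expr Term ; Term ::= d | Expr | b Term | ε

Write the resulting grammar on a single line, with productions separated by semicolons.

Expr ::= c b | Term Expr | c Expr Term | c Expr; Term ::= d | Expr | b Term | b

Nullable set = {Term}.
ε ∉ L(G), so no ε-production is kept.
Add the nullable-subset variants: Expr → c Expr Term gives c Expr Term | c Expr. Term → b Term gives b Term | b.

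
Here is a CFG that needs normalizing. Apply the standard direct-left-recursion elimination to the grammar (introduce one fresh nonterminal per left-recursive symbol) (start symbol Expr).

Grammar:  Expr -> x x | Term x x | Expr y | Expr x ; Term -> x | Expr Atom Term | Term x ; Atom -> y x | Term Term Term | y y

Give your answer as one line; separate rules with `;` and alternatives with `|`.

Expr, Term are directly left-recursive.
For Expr: α = {y, x}, β = {x x, Term x x}. Rewrite as Expr → β Expr1 and Expr1 → α Expr1 | ε.
For Term: α = {x}, β = {x, Expr Atom Term}. Rewrite as Term → β Term1 and Term1 → α Term1 | ε.

Expr -> x x Expr1 | Term x x Expr1; Term -> x Term1 | Expr Atom Term Term1; Atom -> y x | Term Term Term | y y; Expr1 -> y Expr1 | x Expr1 | ε; Term1 -> x Term1 | ε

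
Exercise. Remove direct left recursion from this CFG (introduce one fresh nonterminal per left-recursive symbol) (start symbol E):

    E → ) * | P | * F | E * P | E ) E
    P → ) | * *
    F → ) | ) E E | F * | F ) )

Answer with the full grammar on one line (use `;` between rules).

Directly left-recursive nonterminals: E, F.
For E: α = {* P, ) E}, β = {) *, P, * F}. Rewrite as E → β E' and E' → α E' | ε.
For F: α = {*, ) )}, β = {), ) E E}. Rewrite as F → β F' and F' → α F' | ε.

E → ) * E' | P E' | * F E'; P → ) | * *; F → ) F' | ) E E F'; E' → * P E' | ) E E' | ε; F' → * F' | ) ) F' | ε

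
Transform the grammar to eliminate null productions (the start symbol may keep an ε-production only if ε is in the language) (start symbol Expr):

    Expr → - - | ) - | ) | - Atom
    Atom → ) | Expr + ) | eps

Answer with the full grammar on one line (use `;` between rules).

The nullable symbols are {Atom}.
ε ∉ L(G), so no ε-production is kept.
For each production, add variants omitting each subset of nullable occurrences: Expr → - Atom gives - Atom | -.

Expr → - - | ) - | ) | - Atom | -; Atom → ) | Expr + )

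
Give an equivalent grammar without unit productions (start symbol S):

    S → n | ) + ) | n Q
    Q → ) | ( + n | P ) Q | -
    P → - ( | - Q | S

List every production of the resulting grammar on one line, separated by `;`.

S → n | ) + ) | n Q; Q → ) | ( + n | P ) Q | -; P → n | ) + ) | n Q | - ( | - Q

Unit pairs: P ⇒* {S}.
For every A with A ⇒* B via unit rules, add B's non-unit alternatives to A; then delete every rule of the form X → Y.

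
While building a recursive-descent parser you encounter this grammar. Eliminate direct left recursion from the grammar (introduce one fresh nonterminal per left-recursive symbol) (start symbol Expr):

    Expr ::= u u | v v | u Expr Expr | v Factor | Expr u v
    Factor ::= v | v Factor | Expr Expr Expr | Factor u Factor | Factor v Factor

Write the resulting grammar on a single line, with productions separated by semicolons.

Expr, Factor are directly left-recursive.
For Expr: α = {u v}, β = {u u, v v, u Expr Expr, v Factor}. Rewrite as Expr → β Expr1 and Expr1 → α Expr1 | ε.
For Factor: α = {u Factor, v Factor}, β = {v, v Factor, Expr Expr Expr}. Rewrite as Factor → β Factor1 and Factor1 → α Factor1 | ε.

Expr ::= u u Expr1 | v v Expr1 | u Expr Expr Expr1 | v Factor Expr1; Factor ::= v Factor1 | v Factor Factor1 | Expr Expr Expr Factor1; Expr1 ::= u v Expr1 | epsilon; Factor1 ::= u Factor Factor1 | v Factor Factor1 | epsilon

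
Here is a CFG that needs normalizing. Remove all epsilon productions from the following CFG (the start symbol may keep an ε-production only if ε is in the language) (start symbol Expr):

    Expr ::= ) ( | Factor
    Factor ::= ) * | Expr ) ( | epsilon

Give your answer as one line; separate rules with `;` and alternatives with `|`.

Nullable set = {Expr, Factor}.
ε ∈ L(G) since Expr is nullable, so keep Expr → ε.
Expand every rule over subsets of its nullable positions: Factor → Expr ) ( gives Expr ) ( | ) (.

Expr ::= ) ( | Factor | epsilon; Factor ::= ) * | Expr ) ( | ) (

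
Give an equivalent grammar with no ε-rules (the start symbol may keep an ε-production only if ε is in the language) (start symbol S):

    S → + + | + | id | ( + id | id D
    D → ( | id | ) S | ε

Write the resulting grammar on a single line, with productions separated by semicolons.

S → + + | + | id | ( + id | id D; D → ( | id | ) S

The nullable symbols are {D}.
ε ∉ L(G), so no ε-production is kept.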